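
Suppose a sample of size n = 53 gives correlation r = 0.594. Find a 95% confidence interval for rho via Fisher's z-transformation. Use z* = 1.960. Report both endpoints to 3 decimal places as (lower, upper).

(0.386, 0.745)

z_r = atanh(0.594) = 0.683824;  SE = 1/√(n−3) = 1/√50 = 0.141421
z-limits: 0.683824 ± 1.960·0.141421 = 0.683824 ± 0.277185 = [0.406639, 0.961009]
ρ-limits: (tanh 0.406639, tanh 0.961009) = (0.386, 0.745)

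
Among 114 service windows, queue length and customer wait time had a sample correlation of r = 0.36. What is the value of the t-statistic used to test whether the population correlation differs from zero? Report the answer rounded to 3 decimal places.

t = r·√(n−2) / √(1−r²) with r = 0.36, n = 114
  = 0.36·√112 / √(1 − 0.1296)
  = 0.36·10.583005 / 0.932952
  = 3.809882 / 0.932952 = 4.084

4.084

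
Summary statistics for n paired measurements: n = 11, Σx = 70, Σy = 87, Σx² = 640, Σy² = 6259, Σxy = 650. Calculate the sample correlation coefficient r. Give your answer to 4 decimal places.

0.0926

S_xy = nΣxy − ΣxΣy = 11·650 − 70·87 = 7150 − 6090 = 1060
S_xx = nΣx² − (Σx)² = 11·640 − 70² = 7040 − 4900 = 2140
S_yy = nΣy² − (Σy)² = 11·6259 − 87² = 68849 − 7569 = 61280
r = S_xy / √(S_xx·S_yy) = 1060 / √(2140·61280) = 1060 / √131139200 = 1060 / 11451.6025 = 0.0926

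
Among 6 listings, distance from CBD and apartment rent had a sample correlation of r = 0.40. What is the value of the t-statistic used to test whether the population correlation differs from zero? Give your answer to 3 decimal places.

0.873

t = r·√(n−2) / √(1−r²) with r = 0.40, n = 6
  = 0.40·√4 / √(1 − 0.1600)
  = 0.40·2.000000 / 0.916515
  = 0.800000 / 0.916515 = 0.873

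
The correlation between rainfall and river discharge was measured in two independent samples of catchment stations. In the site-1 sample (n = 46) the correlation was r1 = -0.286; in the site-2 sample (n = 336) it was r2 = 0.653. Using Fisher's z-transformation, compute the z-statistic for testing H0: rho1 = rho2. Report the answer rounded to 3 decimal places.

-6.632

Fisher z-transforms: z1 = atanh(-0.286) = -0.294204, z2 = atanh(0.653) = 0.780511; difference d = -1.074715
Var(d) = 1/43 + 1/333 = 0.0232558 + 0.0030030 = 0.0262588
z = d/√Var(d) = -1.074715 / √0.0262588 = -1.074715 / 0.162046 = -6.632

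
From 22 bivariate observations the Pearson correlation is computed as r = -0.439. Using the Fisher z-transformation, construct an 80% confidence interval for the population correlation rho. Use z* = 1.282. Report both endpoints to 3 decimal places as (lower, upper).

z_r = atanh(-0.439) = -0.470991;  SE = 1/√(n−3) = 1/√19 = 0.229416
z-limits: -0.470991 ± 1.282·0.229416 = -0.470991 ± 0.294111 = [-0.765102, -0.176880]
ρ-limits: (tanh -0.765102, tanh -0.176880) = (-0.644, -0.175)

(-0.644, -0.175)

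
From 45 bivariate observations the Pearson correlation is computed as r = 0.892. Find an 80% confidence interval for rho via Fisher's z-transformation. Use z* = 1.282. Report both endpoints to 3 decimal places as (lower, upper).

Fisher z: z_r = atanh(r) = ½·ln((1+0.892)/(1−0.892)) = 1.431629
SE(z) = 1/√(n−3) = 1/√42 = 0.154303
80% ⇒ z* = 1.282; margin = 1.282·0.154303 = 0.197816
CI on z-scale: (1.233813, 1.629445)
Back-transform: tanh(1.233813) = 0.843682, tanh(1.629445) = 0.925983

(0.844, 0.926)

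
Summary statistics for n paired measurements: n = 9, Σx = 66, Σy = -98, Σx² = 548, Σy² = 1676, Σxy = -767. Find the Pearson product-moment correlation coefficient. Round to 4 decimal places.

-0.2448

S_xy = nΣxy − ΣxΣy = 9·(-767) − 66·(-98) = -6903 − (-6468) = -435
S_xx = nΣx² − (Σx)² = 9·548 − 66² = 4932 − 4356 = 576
S_yy = nΣy² − (Σy)² = 9·1676 − (-98)² = 15084 − 9604 = 5480
r = S_xy / √(S_xx·S_yy) = -435 / √(576·5480) = -435 / √3156480 = -435 / 1776.6485 = -0.2448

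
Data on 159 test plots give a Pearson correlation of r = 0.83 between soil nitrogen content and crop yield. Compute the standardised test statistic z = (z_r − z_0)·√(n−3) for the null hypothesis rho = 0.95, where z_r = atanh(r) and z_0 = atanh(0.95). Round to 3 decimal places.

z_r = atanh(0.83) = 1.188136,  z_0 = atanh(0.95) = 1.831781
SE = 1/√(n−3) = 1/√156 = 0.080064
z = (z_r − z_0)/SE = (1.188136 − 1.831781) / 0.080064 = -0.643645 / 0.080064 = -8.039

-8.039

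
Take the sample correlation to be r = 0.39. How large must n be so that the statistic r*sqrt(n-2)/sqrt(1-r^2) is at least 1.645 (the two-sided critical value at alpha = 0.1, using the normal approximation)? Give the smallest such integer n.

Need r·√(n−2)/√(1−r²) ≥ 1.645
√(n−2) ≥ 1.645·√(1−0.1521) / 0.39 = 1.645·0.920815 / 0.39 = 3.8840
n−2 ≥ 15.0855  ⇒  n ≥ 17.0855
Smallest integer n = 18

18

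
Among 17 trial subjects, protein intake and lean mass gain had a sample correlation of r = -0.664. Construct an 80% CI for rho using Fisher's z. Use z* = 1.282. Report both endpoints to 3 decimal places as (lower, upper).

z_r = atanh(-0.664) = -0.799934;  SE = 1/√(n−3) = 1/√14 = 0.267261
z-limits: -0.799934 ± 1.282·0.267261 = -0.799934 ± 0.342629 = [-1.142563, -0.457305]
ρ-limits: (tanh -1.142563, tanh -0.457305) = (-0.815, -0.428)

(-0.815, -0.428)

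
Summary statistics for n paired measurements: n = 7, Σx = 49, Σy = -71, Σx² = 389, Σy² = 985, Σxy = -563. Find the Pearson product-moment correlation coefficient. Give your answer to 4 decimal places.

S_xy = nΣxy − ΣxΣy = 7·(-563) − 49·(-71) = -3941 − (-3479) = -462
S_xx = nΣx² − (Σx)² = 7·389 − 49² = 2723 − 2401 = 322
S_yy = nΣy² − (Σy)² = 7·985 − (-71)² = 6895 − 5041 = 1854
r = S_xy / √(S_xx·S_yy) = -462 / √(322·1854) = -462 / √596988 = -462 / 772.6500 = -0.5979

-0.5979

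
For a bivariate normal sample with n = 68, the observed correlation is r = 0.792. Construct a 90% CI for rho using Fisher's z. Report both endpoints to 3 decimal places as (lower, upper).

(0.703, 0.857)

z_r = atanh(0.792) = 1.076775;  SE = 1/√(n−3) = 1/√65 = 0.124035
z-limits: 1.076775 ± 1.645·0.124035 = 1.076775 ± 0.204038 = [0.872737, 1.280813]
ρ-limits: (tanh 0.872737, tanh 1.280813) = (0.703, 0.857)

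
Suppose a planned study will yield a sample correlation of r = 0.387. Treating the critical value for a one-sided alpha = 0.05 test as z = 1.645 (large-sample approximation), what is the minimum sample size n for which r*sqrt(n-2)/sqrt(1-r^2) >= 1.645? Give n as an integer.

18

r√(n−2)/√(1−r²) ≥ 1.645  ⇔  n−2 ≥ (1.645)²·(1−r²)/r²
(1−r²)/r² = (1−0.149769)/0.149769 = 5.6769
n ≥ 2 + 2.706025·5.6769 = 2 + 15.3618 = 17.3618
⌈17.3618⌉ = 18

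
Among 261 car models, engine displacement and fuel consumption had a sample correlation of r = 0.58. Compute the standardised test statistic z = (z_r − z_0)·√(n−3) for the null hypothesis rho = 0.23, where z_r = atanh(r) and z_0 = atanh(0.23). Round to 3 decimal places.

6.879

Fisher z: atanh(0.58) = 0.662463, atanh(0.23) = 0.234189
z = (z_r − z_0)·√(n−3) = (0.662463 − 0.234189)·√258 = 0.428274 · 16.062378 = 6.879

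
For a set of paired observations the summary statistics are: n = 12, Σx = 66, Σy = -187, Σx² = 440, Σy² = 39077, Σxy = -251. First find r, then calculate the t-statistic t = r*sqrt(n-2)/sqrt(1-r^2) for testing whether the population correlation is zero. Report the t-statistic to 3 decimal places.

S_xy = nΣxy − ΣxΣy = 12·(-251) − 66·(-187) = -3012 − (-12342) = 9330
S_xx = nΣx² − (Σx)² = 12·440 − 66² = 5280 − 4356 = 924
S_yy = nΣy² − (Σy)² = 12·39077 − (-187)² = 468924 − 34969 = 433955
r = S_xy / √(S_xx·S_yy) = 9330 / √(924·433955) = 9330 / √400974420 = 9330 / 20024.3457 = 0.4659
t = r·√(n−2)/√(1−r²) = 0.4659·√10 / √(1−0.217063) = 1.473305 / 0.884837 = 1.665

1.665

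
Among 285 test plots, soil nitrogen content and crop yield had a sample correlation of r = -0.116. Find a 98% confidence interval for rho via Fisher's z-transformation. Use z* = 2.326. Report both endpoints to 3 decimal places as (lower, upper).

(-0.250, 0.022)

z_r = atanh(-0.116) = -0.116525;  SE = 1/√(n−3) = 1/√282 = 0.059549
z-limits: -0.116525 ± 2.326·0.059549 = -0.116525 ± 0.138511 = [-0.255036, 0.021986]
ρ-limits: (tanh -0.255036, tanh 0.021986) = (-0.250, 0.022)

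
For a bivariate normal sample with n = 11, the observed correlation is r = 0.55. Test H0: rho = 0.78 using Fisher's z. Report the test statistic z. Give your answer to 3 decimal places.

-1.208

z_r = atanh(0.55) = 0.618381,  z_0 = atanh(0.78) = 1.045371
SE = 1/√(n−3) = 1/√8 = 0.353553
z = (z_r − z_0)/SE = (0.618381 − 1.045371) / 0.353553 = -0.426990 / 0.353553 = -1.208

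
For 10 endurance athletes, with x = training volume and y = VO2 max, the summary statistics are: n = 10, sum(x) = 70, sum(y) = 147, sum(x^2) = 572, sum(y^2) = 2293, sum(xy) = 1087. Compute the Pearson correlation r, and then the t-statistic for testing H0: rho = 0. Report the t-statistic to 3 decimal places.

1.898

S_xy = nΣxy − ΣxΣy = 10·1087 − 70·147 = 10870 − 10290 = 580
S_xx = nΣx² − (Σx)² = 10·572 − 70² = 5720 − 4900 = 820
S_yy = nΣy² − (Σy)² = 10·2293 − 147² = 22930 − 21609 = 1321
r = S_xy / √(S_xx·S_yy) = 580 / √(820·1321) = 580 / √1083220 = 580 / 1040.7786 = 0.5573
t = r·√(n−2)/√(1−r²) = 0.5573·√8 / √(1−0.310583) = 1.576282 / 0.830311 = 1.898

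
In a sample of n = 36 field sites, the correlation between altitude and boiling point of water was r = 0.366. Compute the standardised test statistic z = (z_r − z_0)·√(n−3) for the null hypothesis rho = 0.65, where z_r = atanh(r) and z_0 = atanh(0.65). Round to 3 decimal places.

z_r = atanh(0.366) = 0.383797,  z_0 = atanh(0.65) = 0.775299
SE = 1/√(n−3) = 1/√33 = 0.174078
z = (z_r − z_0)/SE = (0.383797 − 0.775299) / 0.174078 = -0.391502 / 0.174078 = -2.249

-2.249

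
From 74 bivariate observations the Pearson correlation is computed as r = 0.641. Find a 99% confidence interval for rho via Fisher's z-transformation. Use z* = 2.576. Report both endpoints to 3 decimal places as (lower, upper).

(0.425, 0.788)

Fisher z: z_r = atanh(r) = ½·ln((1+0.641)/(1−0.641)) = 0.759869
SE(z) = 1/√(n−3) = 1/√71 = 0.118678
99% ⇒ z* = 2.576; margin = 2.576·0.118678 = 0.305715
CI on z-scale: (0.454154, 1.065584)
Back-transform: tanh(0.454154) = 0.425308, tanh(1.065584) = 0.787792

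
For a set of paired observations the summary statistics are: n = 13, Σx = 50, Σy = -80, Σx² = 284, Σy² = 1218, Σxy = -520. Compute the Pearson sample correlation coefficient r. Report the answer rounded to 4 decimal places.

S_xy = nΣxy − ΣxΣy = 13·(-520) − 50·(-80) = -6760 − (-4000) = -2760
S_xx = nΣx² − (Σx)² = 13·284 − 50² = 3692 − 2500 = 1192
S_yy = nΣy² − (Σy)² = 13·1218 − (-80)² = 15834 − 6400 = 9434
r = S_xy / √(S_xx·S_yy) = -2760 / √(1192·9434) = -2760 / √11245328 = -2760 / 3353.4054 = -0.8230

-0.8230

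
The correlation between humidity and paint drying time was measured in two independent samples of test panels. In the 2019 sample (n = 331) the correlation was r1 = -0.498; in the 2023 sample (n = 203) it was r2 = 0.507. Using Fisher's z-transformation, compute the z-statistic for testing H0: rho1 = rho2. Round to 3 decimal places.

-12.320

Fisher z-transforms: z1 = atanh(-0.498) = -0.546643, z2 = atanh(0.507) = 0.558684; difference d = -1.105327
Var(d) = 1/328 + 1/200 = 0.0030488 + 0.0050000 = 0.0080488
z = d/√Var(d) = -1.105327 / √0.0080488 = -1.105327 / 0.089715 = -12.320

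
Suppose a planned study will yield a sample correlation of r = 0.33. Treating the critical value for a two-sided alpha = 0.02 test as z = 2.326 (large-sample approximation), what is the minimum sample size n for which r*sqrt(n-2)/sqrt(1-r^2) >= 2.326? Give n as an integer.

r√(n−2)/√(1−r²) ≥ 2.326  ⇔  n−2 ≥ (2.326)²·(1−r²)/r²
(1−r²)/r² = (1−0.1089)/0.1089 = 8.1827
n ≥ 2 + 5.410276·8.1827 = 2 + 44.2707 = 46.2707
⌈46.2707⌉ = 47

47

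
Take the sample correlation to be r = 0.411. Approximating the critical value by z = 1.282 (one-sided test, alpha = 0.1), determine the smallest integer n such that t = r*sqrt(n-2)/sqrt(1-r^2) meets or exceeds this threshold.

Need r·√(n−2)/√(1−r²) ≥ 1.282
√(n−2) ≥ 1.282·√(1−0.168921) / 0.411 = 1.282·0.911635 / 0.411 = 2.8436
n−2 ≥ 8.0861  ⇒  n ≥ 10.0861
Smallest integer n = 11

11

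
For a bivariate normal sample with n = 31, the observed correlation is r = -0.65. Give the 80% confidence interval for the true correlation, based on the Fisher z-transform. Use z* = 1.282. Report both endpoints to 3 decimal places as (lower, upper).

z_r = atanh(-0.65) = -0.775299;  SE = 1/√(n−3) = 1/√28 = 0.188982
z-limits: -0.775299 ± 1.282·0.188982 = -0.775299 ± 0.242275 = [-1.017574, -0.533024]
ρ-limits: (tanh -1.017574, tanh -0.533024) = (-0.769, -0.488)

(-0.769, -0.488)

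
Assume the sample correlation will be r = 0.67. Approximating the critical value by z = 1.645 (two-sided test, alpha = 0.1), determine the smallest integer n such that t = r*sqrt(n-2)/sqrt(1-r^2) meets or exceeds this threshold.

6

r√(n−2)/√(1−r²) ≥ 1.645  ⇔  n−2 ≥ (1.645)²·(1−r²)/r²
(1−r²)/r² = (1−0.4489)/0.4489 = 1.2277
n ≥ 2 + 2.706025·1.2277 = 2 + 3.3222 = 5.3222
⌈5.3222⌉ = 6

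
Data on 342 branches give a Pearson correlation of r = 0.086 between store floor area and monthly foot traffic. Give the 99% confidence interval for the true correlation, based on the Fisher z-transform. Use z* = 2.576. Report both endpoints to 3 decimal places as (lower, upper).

z_r = atanh(0.086) = 0.086213;  SE = 1/√(n−3) = 1/√339 = 0.054313
z-limits: 0.086213 ± 2.576·0.054313 = 0.086213 ± 0.139910 = [-0.053697, 0.226123]
ρ-limits: (tanh -0.053697, tanh 0.226123) = (-0.054, 0.222)

(-0.054, 0.222)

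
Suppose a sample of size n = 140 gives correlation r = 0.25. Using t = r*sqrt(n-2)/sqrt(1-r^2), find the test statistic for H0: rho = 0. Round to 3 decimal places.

t = r·√(n−2) / √(1−r²) with r = 0.25, n = 140
  = 0.25·√138 / √(1 − 0.0625)
  = 0.25·11.747340 / 0.968246
  = 2.936835 / 0.968246 = 3.033

3.033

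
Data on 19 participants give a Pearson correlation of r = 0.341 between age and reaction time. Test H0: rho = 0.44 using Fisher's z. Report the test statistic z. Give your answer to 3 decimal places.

z_r = atanh(0.341) = 0.355224,  z_0 = atanh(0.44) = 0.472231
SE = 1/√(n−3) = 1/√16 = 0.250000
z = (z_r − z_0)/SE = (0.355224 − 0.472231) / 0.250000 = -0.117007 / 0.250000 = -0.468

-0.468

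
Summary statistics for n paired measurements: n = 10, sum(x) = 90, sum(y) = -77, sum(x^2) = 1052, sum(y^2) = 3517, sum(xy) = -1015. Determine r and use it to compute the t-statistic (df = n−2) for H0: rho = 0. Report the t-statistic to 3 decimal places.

S_xy = nΣxy − ΣxΣy = 10·(-1015) − 90·(-77) = -10150 − (-6930) = -3220
S_xx = nΣx² − (Σx)² = 10·1052 − 90² = 10520 − 8100 = 2420
S_yy = nΣy² − (Σy)² = 10·3517 − (-77)² = 35170 − 5929 = 29241
r = S_xy / √(S_xx·S_yy) = -3220 / √(2420·29241) = -3220 / √70763220 = -3220 / 8412.0877 = -0.3828
t = r·√(n−2)/√(1−r²) = -0.3828·√8 / √(1−0.146536) = -1.082722 / 0.923831 = -1.172

-1.172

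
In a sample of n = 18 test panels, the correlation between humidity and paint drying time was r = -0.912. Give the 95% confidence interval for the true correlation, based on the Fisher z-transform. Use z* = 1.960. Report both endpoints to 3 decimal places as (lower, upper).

(-0.967, -0.775)

z_r = atanh(-0.912) = -1.539284;  SE = 1/√(n−3) = 1/√15 = 0.258199
z-limits: -1.539284 ± 1.960·0.258199 = -1.539284 ± 0.506070 = [-2.045354, -1.033214]
ρ-limits: (tanh -2.045354, tanh -1.033214) = (-0.967, -0.775)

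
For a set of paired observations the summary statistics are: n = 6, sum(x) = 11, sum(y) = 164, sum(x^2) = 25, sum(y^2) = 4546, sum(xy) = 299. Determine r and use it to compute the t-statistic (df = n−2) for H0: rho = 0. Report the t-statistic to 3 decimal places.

-0.191

S_xy = nΣxy − ΣxΣy = 6·299 − 11·164 = 1794 − 1804 = -10
S_xx = nΣx² − (Σx)² = 6·25 − 11² = 150 − 121 = 29
S_yy = nΣy² − (Σy)² = 6·4546 − 164² = 27276 − 26896 = 380
r = S_xy / √(S_xx·S_yy) = -10 / √(29·380) = -10 / √11020 = -10 / 104.9762 = -0.0953
t = r·√(n−2)/√(1−r²) = -0.0953·√4 / √(1−0.009082) = -0.190600 / 0.995449 = -0.191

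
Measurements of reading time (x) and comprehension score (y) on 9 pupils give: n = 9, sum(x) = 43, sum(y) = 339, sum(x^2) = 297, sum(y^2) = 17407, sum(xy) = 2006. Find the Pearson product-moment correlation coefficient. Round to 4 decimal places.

0.5929

S_xy = nΣxy − ΣxΣy = 9·2006 − 43·339 = 18054 − 14577 = 3477
S_xx = nΣx² − (Σx)² = 9·297 − 43² = 2673 − 1849 = 824
S_yy = nΣy² − (Σy)² = 9·17407 − 339² = 156663 − 114921 = 41742
r = S_xy / √(S_xx·S_yy) = 3477 / √(824·41742) = 3477 / √34395408 = 3477 / 5864.7598 = 0.5929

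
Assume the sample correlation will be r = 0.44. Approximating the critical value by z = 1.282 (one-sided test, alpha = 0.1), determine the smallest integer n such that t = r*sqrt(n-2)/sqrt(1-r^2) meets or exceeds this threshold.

9

r√(n−2)/√(1−r²) ≥ 1.282  ⇔  n−2 ≥ (1.282)²·(1−r²)/r²
(1−r²)/r² = (1−0.1936)/0.1936 = 4.1653
n ≥ 2 + 1.643524·4.1653 = 2 + 6.8458 = 8.8458
⌈8.8458⌉ = 9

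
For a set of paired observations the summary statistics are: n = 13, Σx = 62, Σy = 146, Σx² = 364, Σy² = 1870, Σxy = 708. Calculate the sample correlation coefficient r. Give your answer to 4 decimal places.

S_xy = nΣxy − ΣxΣy = 13·708 − 62·146 = 9204 − 9052 = 152
S_xx = nΣx² − (Σx)² = 13·364 − 62² = 4732 − 3844 = 888
S_yy = nΣy² − (Σy)² = 13·1870 − 146² = 24310 − 21316 = 2994
r = S_xy / √(S_xx·S_yy) = 152 / √(888·2994) = 152 / √2658672 = 152 / 1630.5435 = 0.0932

0.0932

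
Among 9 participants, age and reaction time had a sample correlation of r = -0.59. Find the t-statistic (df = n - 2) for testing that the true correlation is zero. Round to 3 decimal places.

-1.933

t = r·√(n−2) / √(1−r²) with r = -0.59, n = 9
  = -0.59·√7 / √(1 − 0.3481)
  = -0.59·2.645751 / 0.807403
  = -1.560993 / 0.807403 = -1.933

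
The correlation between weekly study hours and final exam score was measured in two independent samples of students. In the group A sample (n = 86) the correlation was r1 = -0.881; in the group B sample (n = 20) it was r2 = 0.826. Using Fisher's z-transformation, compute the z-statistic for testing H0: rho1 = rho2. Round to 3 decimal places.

Fisher z-transforms: z1 = atanh(-0.881) = -1.380218, z2 = atanh(0.826) = 1.175414; difference d = -2.555632
Var(d) = 1/83 + 1/17 = 0.0120482 + 0.0588235 = 0.0708717
z = d/√Var(d) = -2.555632 / √0.0708717 = -2.555632 / 0.266217 = -9.600

-9.600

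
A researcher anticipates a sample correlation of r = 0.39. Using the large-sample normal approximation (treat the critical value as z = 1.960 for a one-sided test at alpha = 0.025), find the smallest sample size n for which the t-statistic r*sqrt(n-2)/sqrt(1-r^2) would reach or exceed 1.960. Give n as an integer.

24

r√(n−2)/√(1−r²) ≥ 1.960  ⇔  n−2 ≥ (1.960)²·(1−r²)/r²
(1−r²)/r² = (1−0.1521)/0.1521 = 5.5746
n ≥ 2 + 3.8416·5.5746 = 2 + 21.4154 = 23.4154
⌈23.4154⌉ = 24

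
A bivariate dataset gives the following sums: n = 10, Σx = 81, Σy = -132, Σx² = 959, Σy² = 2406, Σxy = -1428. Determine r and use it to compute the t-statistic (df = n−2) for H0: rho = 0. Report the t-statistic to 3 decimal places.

S_xy = nΣxy − ΣxΣy = 10·(-1428) − 81·(-132) = -14280 − (-10692) = -3588
S_xx = nΣx² − (Σx)² = 10·959 − 81² = 9590 − 6561 = 3029
S_yy = nΣy² − (Σy)² = 10·2406 − (-132)² = 24060 − 17424 = 6636
r = S_xy / √(S_xx·S_yy) = -3588 / √(3029·6636) = -3588 / √20100444 = -3588 / 4483.3519 = -0.8003
t = r·√(n−2)/√(1−r²) = -0.8003·√8 / √(1−0.640480) = -2.263590 / 0.599600 = -3.775

-3.775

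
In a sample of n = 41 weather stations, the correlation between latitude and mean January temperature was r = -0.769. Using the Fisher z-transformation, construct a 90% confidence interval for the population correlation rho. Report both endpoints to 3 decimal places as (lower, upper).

(-0.858, -0.636)

Fisher z: z_r = atanh(r) = ½·ln((1+(-0.769))/(1−(-0.769))) = -1.017876
SE(z) = 1/√(n−3) = 1/√38 = 0.162221
90% ⇒ z* = 1.645; margin = 1.645·0.162221 = 0.266854
CI on z-scale: (-1.284730, -0.751022)
Back-transform: tanh(-1.284730) = -0.857740, tanh(-0.751022) = -0.635758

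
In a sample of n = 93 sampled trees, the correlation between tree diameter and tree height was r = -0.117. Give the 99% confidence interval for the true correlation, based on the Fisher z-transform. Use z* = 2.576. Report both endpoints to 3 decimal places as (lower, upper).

(-0.371, 0.153)

z_r = atanh(-0.117) = -0.117538;  SE = 1/√(n−3) = 1/√90 = 0.105409
z-limits: -0.117538 ± 2.576·0.105409 = -0.117538 ± 0.271534 = [-0.389072, 0.153996]
ρ-limits: (tanh -0.389072, tanh 0.153996) = (-0.371, 0.153)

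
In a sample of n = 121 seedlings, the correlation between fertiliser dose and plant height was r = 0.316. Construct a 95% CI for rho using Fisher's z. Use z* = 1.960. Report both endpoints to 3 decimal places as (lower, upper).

(0.146, 0.468)

z_r = atanh(0.316) = 0.327197;  SE = 1/√(n−3) = 1/√118 = 0.092057
z-limits: 0.327197 ± 1.960·0.092057 = 0.327197 ± 0.180432 = [0.146765, 0.507629]
ρ-limits: (tanh 0.146765, tanh 0.507629) = (0.146, 0.468)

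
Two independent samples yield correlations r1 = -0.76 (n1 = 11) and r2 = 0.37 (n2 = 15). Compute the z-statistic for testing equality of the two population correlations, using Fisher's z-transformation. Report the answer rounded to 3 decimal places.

z1 = atanh(-0.76) = -0.996215,  z2 = atanh(0.37) = 0.388423
SE = √(1/(n1−3) + 1/(n2−3)) = √(1/8 + 1/12) = √(0.1250000 + 0.0833333) = √0.2083333 = 0.456435
z = (z1 − z2)/SE = (-0.996215 − 0.388423) / 0.456435 = -1.384638 / 0.456435 = -3.034

-3.034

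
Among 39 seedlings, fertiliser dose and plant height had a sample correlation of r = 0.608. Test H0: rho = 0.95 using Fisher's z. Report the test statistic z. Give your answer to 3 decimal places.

-6.756

Fisher z: atanh(0.608) = 0.705742, atanh(0.95) = 1.831781
z = (z_r − z_0)·√(n−3) = (0.705742 − 1.831781)·√36 = -1.126039 · 6.000000 = -6.756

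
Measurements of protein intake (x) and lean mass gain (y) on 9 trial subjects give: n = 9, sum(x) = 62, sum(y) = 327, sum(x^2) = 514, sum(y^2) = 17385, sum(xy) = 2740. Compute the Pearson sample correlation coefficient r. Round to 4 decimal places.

0.7047

Numerator: nΣxy − (Σx)(Σy) = 9·2740 − (62)(327) = 4386
Denominator: √[(nΣx²−(Σx)²)(nΣy²−(Σy)²)]
  nΣx²−(Σx)² = 9·514 − 3844 = 782;  nΣy²−(Σy)² = 9·17385 − 106929 = 49536
  √(782·49536) = √38737152 = 6223.9177
r = 4386 / 6223.9177 = 0.7047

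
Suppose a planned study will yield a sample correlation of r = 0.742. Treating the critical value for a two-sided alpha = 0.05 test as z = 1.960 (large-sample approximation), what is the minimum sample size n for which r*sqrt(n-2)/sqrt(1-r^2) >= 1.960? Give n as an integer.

r√(n−2)/√(1−r²) ≥ 1.960  ⇔  n−2 ≥ (1.960)²·(1−r²)/r²
(1−r²)/r² = (1−0.550564)/0.550564 = 0.8163
n ≥ 2 + 3.8416·0.8163 = 2 + 3.1359 = 5.1359
⌈5.1359⌉ = 6

6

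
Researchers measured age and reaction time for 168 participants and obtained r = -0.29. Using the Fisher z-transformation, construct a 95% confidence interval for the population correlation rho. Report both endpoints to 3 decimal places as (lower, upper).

(-0.423, -0.145)

Fisher z: z_r = atanh(r) = ½·ln((1+(-0.29))/(1−(-0.29))) = -0.298566
SE(z) = 1/√(n−3) = 1/√165 = 0.077850
95% ⇒ z* = 1.960; margin = 1.960·0.077850 = 0.152586
CI on z-scale: (-0.451152, -0.145980)
Back-transform: tanh(-0.451152) = -0.422845, tanh(-0.145980) = -0.144952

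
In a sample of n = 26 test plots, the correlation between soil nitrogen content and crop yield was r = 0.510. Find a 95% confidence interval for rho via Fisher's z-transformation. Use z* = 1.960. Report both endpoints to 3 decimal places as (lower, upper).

(0.153, 0.749)

z_r = atanh(0.510) = 0.562730;  SE = 1/√(n−3) = 1/√23 = 0.208514
z-limits: 0.562730 ± 1.960·0.208514 = 0.562730 ± 0.408687 = [0.154043, 0.971417]
ρ-limits: (tanh 0.154043, tanh 0.971417) = (0.153, 0.749)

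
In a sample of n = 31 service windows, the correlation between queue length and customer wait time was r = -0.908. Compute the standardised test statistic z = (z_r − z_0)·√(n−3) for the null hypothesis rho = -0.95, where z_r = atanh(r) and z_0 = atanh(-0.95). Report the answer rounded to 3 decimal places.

z_r = atanh(-0.908) = -1.516011,  z_0 = atanh(-0.95) = -1.831781
SE = 1/√(n−3) = 1/√28 = 0.188982
z = (z_r − z_0)/SE = (-1.516011 − (-1.831781)) / 0.188982 = 0.315770 / 0.188982 = 1.671

1.671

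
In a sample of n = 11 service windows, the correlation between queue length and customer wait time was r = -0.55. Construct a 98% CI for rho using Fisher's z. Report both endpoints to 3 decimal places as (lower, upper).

Fisher z: z_r = atanh(r) = ½·ln((1+(-0.55))/(1−(-0.55))) = -0.618381
SE(z) = 1/√(n−3) = 1/√8 = 0.353553
98% ⇒ z* = 2.326; margin = 2.326·0.353553 = 0.822364
CI on z-scale: (-1.440745, 0.203983)
Back-transform: tanh(-1.440745) = -0.893848, tanh(0.203983) = 0.201200

(-0.894, 0.201)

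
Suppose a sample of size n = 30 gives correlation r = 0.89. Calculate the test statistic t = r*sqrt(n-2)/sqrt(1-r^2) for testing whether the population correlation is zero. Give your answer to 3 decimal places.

t = r·√(n−2) / √(1−r²) with r = 0.89, n = 30
  = 0.89·√28 / √(1 − 0.7921)
  = 0.89·5.291503 / 0.455961
  = 4.709438 / 0.455961 = 10.329

10.329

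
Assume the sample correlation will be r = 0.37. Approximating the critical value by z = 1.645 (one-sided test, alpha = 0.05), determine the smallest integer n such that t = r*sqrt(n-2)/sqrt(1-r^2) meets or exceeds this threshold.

20

r√(n−2)/√(1−r²) ≥ 1.645  ⇔  n−2 ≥ (1.645)²·(1−r²)/r²
(1−r²)/r² = (1−0.1369)/0.1369 = 6.3046
n ≥ 2 + 2.706025·6.3046 = 2 + 17.0604 = 19.0604
⌈19.0604⌉ = 20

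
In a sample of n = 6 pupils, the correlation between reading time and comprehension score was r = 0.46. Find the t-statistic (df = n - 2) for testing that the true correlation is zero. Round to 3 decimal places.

1.036

1 − r² = 1 − 0.2116 = 0.7884;  √(1−r²) = 0.887919
√(n−2) = √4 = 2.000000
t = r·√(n−2)/√(1−r²) = 0.46 · 2.000000 / 0.887919 = 1.036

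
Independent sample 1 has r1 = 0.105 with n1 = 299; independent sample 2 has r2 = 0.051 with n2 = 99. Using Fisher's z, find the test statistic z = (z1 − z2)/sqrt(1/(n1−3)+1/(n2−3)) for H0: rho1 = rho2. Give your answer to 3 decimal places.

Fisher z-transforms: z1 = atanh(0.105) = 0.105388, z2 = atanh(0.051) = 0.051044; difference d = 0.054344
Var(d) = 1/296 + 1/96 = 0.0033784 + 0.0104167 = 0.0137951
z = d/√Var(d) = 0.054344 / √0.0137951 = 0.054344 / 0.117453 = 0.463

0.463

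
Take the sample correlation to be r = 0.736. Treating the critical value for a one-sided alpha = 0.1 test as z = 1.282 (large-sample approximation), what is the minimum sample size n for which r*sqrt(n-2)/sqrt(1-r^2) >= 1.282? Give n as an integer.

r√(n−2)/√(1−r²) ≥ 1.282  ⇔  n−2 ≥ (1.282)²·(1−r²)/r²
(1−r²)/r² = (1−0.541696)/0.541696 = 0.8461
n ≥ 2 + 1.643524·0.8461 = 2 + 1.3906 = 3.3906
⌈3.3906⌉ = 4

4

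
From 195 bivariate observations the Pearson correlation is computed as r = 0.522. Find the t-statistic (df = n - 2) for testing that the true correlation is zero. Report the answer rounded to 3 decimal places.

8.502

1 − r² = 1 − 0.272484 = 0.727516;  √(1−r²) = 0.852945
√(n−2) = √193 = 13.892444
t = r·√(n−2)/√(1−r²) = 0.522 · 13.892444 / 0.852945 = 8.502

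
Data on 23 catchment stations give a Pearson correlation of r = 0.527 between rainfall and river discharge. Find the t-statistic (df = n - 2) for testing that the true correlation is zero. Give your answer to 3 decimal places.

1 − r² = 1 − 0.277729 = 0.722271;  √(1−r²) = 0.849865
√(n−2) = √21 = 4.582576
t = r·√(n−2)/√(1−r²) = 0.527 · 4.582576 / 0.849865 = 2.842

2.842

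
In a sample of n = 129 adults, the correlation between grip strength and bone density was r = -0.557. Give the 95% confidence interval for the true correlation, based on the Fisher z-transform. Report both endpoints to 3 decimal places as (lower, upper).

(-0.666, -0.425)

Fisher z: z_r = atanh(r) = ½·ln((1+(-0.557))/(1−(-0.557))) = -0.628473
SE(z) = 1/√(n−3) = 1/√126 = 0.089087
95% ⇒ z* = 1.960; margin = 1.960·0.089087 = 0.174611
CI on z-scale: (-0.803084, -0.453862)
Back-transform: tanh(-0.803084) = -0.665757, tanh(-0.453862) = -0.425068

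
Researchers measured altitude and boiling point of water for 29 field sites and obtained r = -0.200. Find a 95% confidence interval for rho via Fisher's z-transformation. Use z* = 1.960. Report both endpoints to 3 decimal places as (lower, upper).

(-0.528, 0.180)

Fisher z: z_r = atanh(r) = ½·ln((1+(-0.200))/(1−(-0.200))) = -0.202733
SE(z) = 1/√(n−3) = 1/√26 = 0.196116
95% ⇒ z* = 1.960; margin = 1.960·0.196116 = 0.384387
CI on z-scale: (-0.587120, 0.181654)
Back-transform: tanh(-0.587120) = -0.527821, tanh(0.181654) = 0.179682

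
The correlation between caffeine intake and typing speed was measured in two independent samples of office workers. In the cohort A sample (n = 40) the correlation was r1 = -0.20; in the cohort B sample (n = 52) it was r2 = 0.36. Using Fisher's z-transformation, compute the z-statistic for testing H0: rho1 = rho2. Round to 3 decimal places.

-2.661

Fisher z-transforms: z1 = atanh(-0.20) = -0.202733, z2 = atanh(0.36) = 0.376886; difference d = -0.579619
Var(d) = 1/37 + 1/49 = 0.0270270 + 0.0204082 = 0.0474352
z = d/√Var(d) = -0.579619 / √0.0474352 = -0.579619 / 0.217796 = -2.661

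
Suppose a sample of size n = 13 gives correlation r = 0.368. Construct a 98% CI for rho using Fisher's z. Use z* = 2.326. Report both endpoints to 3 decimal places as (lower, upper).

z_r = atanh(0.368) = 0.386108;  SE = 1/√(n−3) = 1/√10 = 0.316228
z-limits: 0.386108 ± 2.326·0.316228 = 0.386108 ± 0.735546 = [-0.349438, 1.121654]
ρ-limits: (tanh -0.349438, tanh 1.121654) = (-0.336, 0.808)

(-0.336, 0.808)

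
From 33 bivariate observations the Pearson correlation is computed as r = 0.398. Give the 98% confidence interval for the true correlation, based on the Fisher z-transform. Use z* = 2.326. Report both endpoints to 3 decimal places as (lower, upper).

(-0.003, 0.689)

Fisher z: z_r = atanh(r) = ½·ln((1+0.398)/(1−0.398)) = 0.421270
SE(z) = 1/√(n−3) = 1/√30 = 0.182574
98% ⇒ z* = 2.326; margin = 2.326·0.182574 = 0.424667
CI on z-scale: (-0.003397, 0.845937)
Back-transform: tanh(-0.003397) = -0.003397, tanh(0.845937) = 0.688941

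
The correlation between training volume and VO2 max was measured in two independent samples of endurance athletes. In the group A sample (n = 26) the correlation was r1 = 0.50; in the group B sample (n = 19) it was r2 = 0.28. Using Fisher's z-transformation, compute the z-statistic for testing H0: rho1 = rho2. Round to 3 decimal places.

z1 = atanh(0.50) = 0.549306,  z2 = atanh(0.28) = 0.287682
SE = √(1/(n1−3) + 1/(n2−3)) = √(1/23 + 1/16) = √(0.0434783 + 0.0625000) = √0.1059783 = 0.325543
z = (z1 − z2)/SE = (0.549306 − 0.287682) / 0.325543 = 0.261624 / 0.325543 = 0.804

0.804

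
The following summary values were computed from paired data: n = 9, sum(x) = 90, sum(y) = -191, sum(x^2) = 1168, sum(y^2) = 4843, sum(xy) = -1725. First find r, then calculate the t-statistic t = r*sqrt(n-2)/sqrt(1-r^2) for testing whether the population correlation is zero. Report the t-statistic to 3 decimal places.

Numerator: nΣxy − (Σx)(Σy) = 9·(-1725) − (90)(-191) = 1665
Denominator: √[(nΣx²−(Σx)²)(nΣy²−(Σy)²)]
  nΣx²−(Σx)² = 9·1168 − 8100 = 2412;  nΣy²−(Σy)² = 9·4843 − 36481 = 7106
  √(2412·7106) = √17139672 = 4140.0087
r = 1665 / 4140.0087 = 0.4022
t = r·√(n−2)/√(1−r²) = 0.4022·√7 / √(1−0.161765) = 1.064121 / 0.915552 = 1.162

1.162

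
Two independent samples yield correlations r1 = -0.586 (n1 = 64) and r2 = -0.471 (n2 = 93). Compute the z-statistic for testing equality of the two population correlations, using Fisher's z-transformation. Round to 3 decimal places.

-0.966

z1 = atanh(-0.586) = -0.671552,  z2 = atanh(-0.471) = -0.511355
SE = √(1/(n1−3) + 1/(n2−3)) = √(1/61 + 1/90) = √(0.0163934 + 0.0111111) = √0.0275045 = 0.165845
z = (z1 − z2)/SE = (-0.671552 − (-0.511355)) / 0.165845 = -0.160197 / 0.165845 = -0.966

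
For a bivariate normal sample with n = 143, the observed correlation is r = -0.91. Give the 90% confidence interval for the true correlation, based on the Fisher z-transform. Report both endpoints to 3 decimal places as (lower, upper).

(-0.931, -0.883)

z_r = atanh(-0.91) = -1.527524;  SE = 1/√(n−3) = 1/√140 = 0.084515
z-limits: -1.527524 ± 1.645·0.084515 = -1.527524 ± 0.139027 = [-1.666551, -1.388497]
ρ-limits: (tanh -1.666551, tanh -1.388497) = (-0.931, -0.883)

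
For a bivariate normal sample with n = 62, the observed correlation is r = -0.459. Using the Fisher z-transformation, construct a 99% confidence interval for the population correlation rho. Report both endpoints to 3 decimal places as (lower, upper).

Fisher z: z_r = atanh(r) = ½·ln((1+(-0.459))/(1−(-0.459))) = -0.496044
SE(z) = 1/√(n−3) = 1/√59 = 0.130189
99% ⇒ z* = 2.576; margin = 2.576·0.130189 = 0.335367
CI on z-scale: (-0.831411, -0.160677)
Back-transform: tanh(-0.831411) = -0.681233, tanh(-0.160677) = -0.159308

(-0.681, -0.159)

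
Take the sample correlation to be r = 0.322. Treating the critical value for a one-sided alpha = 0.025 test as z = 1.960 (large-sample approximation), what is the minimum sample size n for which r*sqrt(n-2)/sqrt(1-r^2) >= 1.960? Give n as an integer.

36

Need r·√(n−2)/√(1−r²) ≥ 1.960
√(n−2) ≥ 1.960·√(1−0.103684) / 0.322 = 1.960·0.946740 / 0.322 = 5.7628
n−2 ≥ 33.2099  ⇒  n ≥ 35.2099
Smallest integer n = 36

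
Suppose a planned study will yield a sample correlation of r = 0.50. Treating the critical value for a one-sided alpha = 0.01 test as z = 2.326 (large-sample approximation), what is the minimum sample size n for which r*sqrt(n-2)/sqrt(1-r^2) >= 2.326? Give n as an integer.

19

r√(n−2)/√(1−r²) ≥ 2.326  ⇔  n−2 ≥ (2.326)²·(1−r²)/r²
(1−r²)/r² = (1−0.2500)/0.2500 = 3.0000
n ≥ 2 + 5.410276·3.0000 = 2 + 16.2308 = 18.2308
⌈18.2308⌉ = 19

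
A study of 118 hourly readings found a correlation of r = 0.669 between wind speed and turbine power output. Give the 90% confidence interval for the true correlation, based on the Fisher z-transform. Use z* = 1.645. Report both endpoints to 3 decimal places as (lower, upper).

z_r = atanh(0.669) = 0.808931;  SE = 1/√(n−3) = 1/√115 = 0.093250
z-limits: 0.808931 ± 1.645·0.093250 = 0.808931 ± 0.153396 = [0.655535, 0.962327]
ρ-limits: (tanh 0.655535, tanh 0.962327) = (0.575, 0.745)

(0.575, 0.745)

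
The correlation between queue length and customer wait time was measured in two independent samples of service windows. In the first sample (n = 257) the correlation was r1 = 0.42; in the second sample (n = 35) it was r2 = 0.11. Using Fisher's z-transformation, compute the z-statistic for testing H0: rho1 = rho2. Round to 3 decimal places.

1.798

Fisher z-transforms: z1 = atanh(0.42) = 0.447692, z2 = atanh(0.11) = 0.110447; difference d = 0.337245
Var(d) = 1/254 + 1/32 = 0.0039370 + 0.0312500 = 0.0351870
z = d/√Var(d) = 0.337245 / √0.0351870 = 0.337245 / 0.187582 = 1.798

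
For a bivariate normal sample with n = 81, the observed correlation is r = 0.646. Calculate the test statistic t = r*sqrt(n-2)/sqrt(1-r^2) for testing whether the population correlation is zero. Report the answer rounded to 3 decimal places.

t = r·√(n−2) / √(1−r²) with r = 0.646, n = 81
  = 0.646·√79 / √(1 − 0.417316)
  = 0.646·8.888194 / 0.763337
  = 5.741773 / 0.763337 = 7.522

7.522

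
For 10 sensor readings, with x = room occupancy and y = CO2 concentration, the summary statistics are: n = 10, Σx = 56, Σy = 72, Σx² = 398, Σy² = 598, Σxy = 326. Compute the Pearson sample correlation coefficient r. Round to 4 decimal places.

-0.9419

Numerator: nΣxy − (Σx)(Σy) = 10·326 − (56)(72) = -772
Denominator: √[(nΣx²−(Σx)²)(nΣy²−(Σy)²)]
  nΣx²−(Σx)² = 10·398 − 3136 = 844;  nΣy²−(Σy)² = 10·598 − 5184 = 796
  √(844·796) = √671824 = 819.6487
r = -772 / 819.6487 = -0.9419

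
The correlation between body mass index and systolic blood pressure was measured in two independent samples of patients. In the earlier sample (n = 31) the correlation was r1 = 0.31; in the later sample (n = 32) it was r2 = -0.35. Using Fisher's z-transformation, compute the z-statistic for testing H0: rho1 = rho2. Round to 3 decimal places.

2.589

z1 = atanh(0.31) = 0.320545,  z2 = atanh(-0.35) = -0.365444
SE = √(1/(n1−3) + 1/(n2−3)) = √(1/28 + 1/29) = √(0.0357143 + 0.0344828) = √0.0701971 = 0.264947
z = (z1 − z2)/SE = (0.320545 − (-0.365444)) / 0.264947 = 0.685989 / 0.264947 = 2.589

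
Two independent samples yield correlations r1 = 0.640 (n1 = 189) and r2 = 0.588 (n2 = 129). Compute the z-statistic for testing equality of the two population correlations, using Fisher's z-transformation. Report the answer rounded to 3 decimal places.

z1 = atanh(0.640) = 0.758174,  z2 = atanh(0.588) = 0.674604
SE = √(1/(n1−3) + 1/(n2−3)) = √(1/186 + 1/126) = √(0.0053763 + 0.0079365) = √0.0133128 = 0.115381
z = (z1 − z2)/SE = (0.758174 − 0.674604) / 0.115381 = 0.083570 / 0.115381 = 0.724

0.724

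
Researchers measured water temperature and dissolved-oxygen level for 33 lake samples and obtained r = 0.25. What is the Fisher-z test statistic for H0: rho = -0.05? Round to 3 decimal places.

Fisher z: atanh(0.25) = 0.255413, atanh(-0.05) = -0.050042
z = (z_r − z_0)·√(n−3) = (0.255413 − (-0.050042))·√30 = 0.305455 · 5.477226 = 1.673

1.673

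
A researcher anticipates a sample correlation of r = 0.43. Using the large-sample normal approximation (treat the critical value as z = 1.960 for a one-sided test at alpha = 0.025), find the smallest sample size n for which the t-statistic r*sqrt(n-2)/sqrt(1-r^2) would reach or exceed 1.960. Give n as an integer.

r√(n−2)/√(1−r²) ≥ 1.960  ⇔  n−2 ≥ (1.960)²·(1−r²)/r²
(1−r²)/r² = (1−0.1849)/0.1849 = 4.4083
n ≥ 2 + 3.8416·4.4083 = 2 + 16.9349 = 18.9349
⌈18.9349⌉ = 19

19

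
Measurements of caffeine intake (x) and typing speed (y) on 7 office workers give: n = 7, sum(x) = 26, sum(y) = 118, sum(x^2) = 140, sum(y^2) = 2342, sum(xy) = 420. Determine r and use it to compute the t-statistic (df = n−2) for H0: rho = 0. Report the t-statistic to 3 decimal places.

Numerator: nΣxy − (Σx)(Σy) = 7·420 − (26)(118) = -128
Denominator: √[(nΣx²−(Σx)²)(nΣy²−(Σy)²)]
  nΣx²−(Σx)² = 7·140 − 676 = 304;  nΣy²−(Σy)² = 7·2342 − 13924 = 2470
  √(304·2470) = √750880 = 866.5333
r = -128 / 866.5333 = -0.1477
t = r·√(n−2)/√(1−r²) = -0.1477·√5 / √(1−0.021815) = -0.330267 / 0.989032 = -0.334

-0.334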